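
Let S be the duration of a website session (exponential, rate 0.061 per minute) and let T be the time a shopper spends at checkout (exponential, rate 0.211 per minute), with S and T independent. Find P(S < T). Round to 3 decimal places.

0.224

λ_1 = 0.061, λ_2 = 0.211.
For independent exponentials, P(S < T) = λ_1/(λ_1+λ_2) = 0.061/0.272 ≈ 0.224.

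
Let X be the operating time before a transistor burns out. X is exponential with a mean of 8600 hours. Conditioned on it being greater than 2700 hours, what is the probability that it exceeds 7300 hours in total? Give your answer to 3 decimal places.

The rate is λ = 1/8600 = 0.000116279 per hour.
P(X > s+t | X > s) = e^(−λ(s+t))/e^(−λs) = e^(−λt), independent of s = 2700.
P(X > 4600) = e^(−0.53488) ≈ 0.586.

0.586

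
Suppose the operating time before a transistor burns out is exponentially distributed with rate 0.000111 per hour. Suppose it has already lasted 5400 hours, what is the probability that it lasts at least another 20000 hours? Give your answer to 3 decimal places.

0.109

The exponential is memoryless, so the remaining time is again Exp(λ): the condition X > 5400 is irrelevant.
P(X > 20000) = e^(−2.22) ≈ 0.109.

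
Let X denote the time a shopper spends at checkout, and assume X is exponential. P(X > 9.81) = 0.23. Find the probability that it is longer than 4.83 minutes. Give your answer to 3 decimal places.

0.485

e^(−λ·9.81) = 0.23 ⇒ λ = −ln(0.23)/9.81 = 0.149814.
P(X > 4.83) = e^(−0.149814·4.83) = e^(−0.7236) ≈ 0.485.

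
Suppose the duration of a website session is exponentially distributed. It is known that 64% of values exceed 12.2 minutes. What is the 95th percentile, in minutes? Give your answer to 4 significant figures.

81.89

e^(−λ·12.2) = 0.64 ⇒ λ = −ln(0.64)/12.2 = 0.0365809.
95th percentile: 1 − e^(−λt) = 0.95, t = −ln(0.05)/λ = 81.8933 minutes.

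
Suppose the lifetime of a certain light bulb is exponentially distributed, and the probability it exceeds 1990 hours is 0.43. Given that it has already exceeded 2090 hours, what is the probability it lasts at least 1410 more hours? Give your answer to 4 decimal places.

0.5499

From e^(−λ·1990) = 0.43, λ = −ln(0.43)/1990 = 0.000424106.
Memoryless: P(X > 2090+1410 | X > 2090) = P(X > 1410) = e^(−0.000424106·1410) ≈ 0.5499.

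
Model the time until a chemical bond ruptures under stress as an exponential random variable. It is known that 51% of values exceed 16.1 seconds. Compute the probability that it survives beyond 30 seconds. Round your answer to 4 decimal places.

e^(−λ·16.1) = 0.51 ⇒ λ = −ln(0.51)/16.1 = 0.0418226.
P(X > 30) = e^(−0.0418226·30) = e^(−1.2547) ≈ 0.2852.

0.2852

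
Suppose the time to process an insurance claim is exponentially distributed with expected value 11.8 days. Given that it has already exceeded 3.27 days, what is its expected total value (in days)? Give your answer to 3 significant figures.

15.1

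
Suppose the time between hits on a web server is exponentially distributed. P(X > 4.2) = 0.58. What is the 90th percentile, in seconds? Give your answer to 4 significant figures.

17.75

e^(−λ·4.2) = 0.58 ⇒ λ = −ln(0.58)/4.2 = 0.129697.
90th percentile: 1 − e^(−λt) = 0.9, t = −ln(0.1)/λ = 17.7536 seconds.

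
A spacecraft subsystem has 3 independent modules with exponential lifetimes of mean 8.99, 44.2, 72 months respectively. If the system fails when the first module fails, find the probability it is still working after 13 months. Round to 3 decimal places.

The first failure time is exponential with rate Σλ_i = 1/8.99 + 1/44.2 + 1/72 = 0.147748 per month.
P(min > 13) = e^(−0.147748·13) = e^(−1.9207) ≈ 0.147.

0.147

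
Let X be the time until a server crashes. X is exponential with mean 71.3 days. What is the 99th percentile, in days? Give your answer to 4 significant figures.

328.3

The rate is λ = 1/71.3 = 0.0140252 per day.
Set 1 − e^(−λt) = 0.99, so t = −ln(0.01)/λ = 4.6052/0.0140252 ≈ 328.349 days.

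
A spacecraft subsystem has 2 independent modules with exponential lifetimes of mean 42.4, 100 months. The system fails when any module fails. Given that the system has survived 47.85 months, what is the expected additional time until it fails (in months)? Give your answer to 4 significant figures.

29.78

First-failure rate Σλ = 1/42.4 + 1/100 = 0.0335849.
By memorylessness the expected residual is 1/Σλ = 29.7753 months, regardless of the 47.85 already elapsed.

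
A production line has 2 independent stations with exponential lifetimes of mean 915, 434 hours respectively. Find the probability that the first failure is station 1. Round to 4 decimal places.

0.3217

Rates: λ_i = 1/mean_i → 0.0010929, 0.00230415; Σλ = 0.00339704.
P(station 1 first) = λ_1/Σλ = 0.0010929/0.00339704 ≈ 0.3217.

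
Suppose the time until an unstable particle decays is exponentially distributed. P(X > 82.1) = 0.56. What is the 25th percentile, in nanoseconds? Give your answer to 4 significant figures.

40.73

e^(−λ·82.1) = 0.56 ⇒ λ = −ln(0.56)/82.1 = 0.00706234.
25th percentile: 1 − e^(−λt) = 0.25, t = −ln(0.75)/λ = 40.7346 nanoseconds.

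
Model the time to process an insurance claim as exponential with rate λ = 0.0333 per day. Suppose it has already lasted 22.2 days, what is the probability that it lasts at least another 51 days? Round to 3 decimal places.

The exponential is memoryless, so the remaining time is again Exp(λ): the condition X > 22.2 is irrelevant.
P(X > 51) = e^(−1.6983) ≈ 0.183.

0.183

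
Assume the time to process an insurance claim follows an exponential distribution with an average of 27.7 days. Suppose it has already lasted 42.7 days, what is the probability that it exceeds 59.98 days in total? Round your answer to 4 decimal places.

The rate is λ = 1/27.7 = 0.0361011 per day.
The exponential is memoryless, so the remaining time is again Exp(λ): the condition X > 42.7 is irrelevant.
P(X > 17.28) = e^(−0.62383) ≈ 0.5359.

0.5359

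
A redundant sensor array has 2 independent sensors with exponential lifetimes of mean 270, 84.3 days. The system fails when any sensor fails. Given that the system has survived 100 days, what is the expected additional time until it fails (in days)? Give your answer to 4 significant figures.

First-failure rate Σλ = 1/270 + 1/84.3 = 0.0155661.
By memorylessness the expected residual is 1/Σλ = 64.2422 days, regardless of the 100 already elapsed.

64.24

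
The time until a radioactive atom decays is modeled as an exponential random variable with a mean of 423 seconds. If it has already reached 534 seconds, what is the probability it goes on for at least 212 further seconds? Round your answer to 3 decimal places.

The rate is λ = 1/423 = 0.00236407 per second.
P(X > s+t | X > s) = e^(−λ(s+t))/e^(−λs) = e^(−λt), independent of s = 534.
P(X > 212) = e^(−0.50118) ≈ 0.606.

0.606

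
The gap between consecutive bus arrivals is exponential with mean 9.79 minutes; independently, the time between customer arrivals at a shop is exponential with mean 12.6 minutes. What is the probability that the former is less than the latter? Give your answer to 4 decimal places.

λ_1 = 1/9.79 = 0.102145, λ_2 = 1/12.6 = 0.0793651.
For independent exponentials, P(the former < the latter) = λ_1/(λ_1+λ_2) = 0.102145/0.18151 ≈ 0.5628.

0.5628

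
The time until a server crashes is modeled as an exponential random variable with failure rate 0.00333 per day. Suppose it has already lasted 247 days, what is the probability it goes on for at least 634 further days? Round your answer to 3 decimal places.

0.121

By the memoryless property, P(X > 247+634 | X > 247) = P(X > 634).
P(X > 634) = e^(−2.1112) ≈ 0.121.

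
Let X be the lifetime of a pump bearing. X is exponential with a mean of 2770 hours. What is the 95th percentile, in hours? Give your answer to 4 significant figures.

8298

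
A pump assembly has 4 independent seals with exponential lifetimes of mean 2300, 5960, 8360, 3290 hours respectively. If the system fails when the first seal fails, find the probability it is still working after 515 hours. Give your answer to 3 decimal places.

The first failure time is exponential with rate Σλ_i = 1/2300 + 1/5960 + 1/8360 + 1/3290 = 0.00102614 per hour.
P(min > 515) = e^(−0.00102614·515) = e^(−0.52846) ≈ 0.590.

0.590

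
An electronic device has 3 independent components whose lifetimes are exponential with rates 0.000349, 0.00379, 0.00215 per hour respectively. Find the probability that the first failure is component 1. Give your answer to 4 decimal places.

0.0555

The time to first failure is exponential with rate Σλ = 0.000349 + 0.00379 + 0.00215 = 0.006289.
P(component 1 first) = λ_1/Σλ = 0.000349/0.006289 ≈ 0.0555.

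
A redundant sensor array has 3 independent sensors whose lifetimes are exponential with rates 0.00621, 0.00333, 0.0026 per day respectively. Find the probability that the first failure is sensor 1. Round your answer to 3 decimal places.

The time to first failure is exponential with rate Σλ = 0.00621 + 0.00333 + 0.0026 = 0.01214.
P(sensor 1 first) = λ_1/Σλ = 0.00621/0.01214 ≈ 0.512.

0.512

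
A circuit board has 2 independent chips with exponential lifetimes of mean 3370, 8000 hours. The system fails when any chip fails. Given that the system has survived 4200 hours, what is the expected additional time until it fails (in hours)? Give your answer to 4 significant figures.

First-failure rate Σλ = 1/3370 + 1/8000 = 0.000421736.
By memorylessness the expected residual is 1/Σλ = 2371.15 hours, regardless of the 4200 already elapsed.

2371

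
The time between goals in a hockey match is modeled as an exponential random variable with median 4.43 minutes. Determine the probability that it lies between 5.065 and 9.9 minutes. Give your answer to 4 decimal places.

For an exponential, median = ln(2)/λ, so λ = ln 2 / 4.43 = 0.156467 per minute.
P(5.065 < X < 9.9) = e^(−λ·5.065) − e^(−λ·9.9) = 0.45271 − 0.21246 ≈ 0.2403.

0.2403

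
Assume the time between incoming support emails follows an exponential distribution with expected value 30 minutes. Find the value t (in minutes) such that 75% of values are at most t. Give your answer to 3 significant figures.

41.6

The rate is λ = 1/30 = 0.0333333 per minute.
Set 1 − e^(−λt) = 0.75, so t = −ln(0.25)/λ = 1.3863/0.0333333 ≈ 41.5888 minutes.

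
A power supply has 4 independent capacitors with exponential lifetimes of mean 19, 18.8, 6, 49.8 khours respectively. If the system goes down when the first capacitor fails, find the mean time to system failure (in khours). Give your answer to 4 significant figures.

The first failure time is exponential with rate Σλ_i = 1/19 + 1/18.8 + 1/6 + 1/49.8 = 0.29257 per khour.
E[min] = 1/Σλ = 1/0.29257 = 3.41798 khours.

3.418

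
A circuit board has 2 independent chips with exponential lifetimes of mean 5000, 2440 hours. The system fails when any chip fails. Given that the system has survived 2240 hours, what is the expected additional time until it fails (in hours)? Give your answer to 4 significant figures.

1640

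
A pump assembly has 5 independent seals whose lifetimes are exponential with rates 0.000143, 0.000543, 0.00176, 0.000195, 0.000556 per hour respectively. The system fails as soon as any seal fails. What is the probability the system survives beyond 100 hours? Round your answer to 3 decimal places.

0.726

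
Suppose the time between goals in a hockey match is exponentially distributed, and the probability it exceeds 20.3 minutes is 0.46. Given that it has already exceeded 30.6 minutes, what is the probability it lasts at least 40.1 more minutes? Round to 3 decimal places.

0.216

From e^(−λ·20.3) = 0.46, λ = −ln(0.46)/20.3 = 0.0382526.
Memoryless: P(X > 30.6+40.1 | X > 30.6) = P(X > 40.1) = e^(−0.0382526·40.1) ≈ 0.216.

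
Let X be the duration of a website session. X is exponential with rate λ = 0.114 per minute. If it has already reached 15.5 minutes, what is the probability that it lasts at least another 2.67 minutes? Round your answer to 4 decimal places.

0.7376

By the memoryless property, P(X > 15.5+2.67 | X > 15.5) = P(X > 2.67).
P(X > 2.67) = e^(−0.30438) ≈ 0.7376.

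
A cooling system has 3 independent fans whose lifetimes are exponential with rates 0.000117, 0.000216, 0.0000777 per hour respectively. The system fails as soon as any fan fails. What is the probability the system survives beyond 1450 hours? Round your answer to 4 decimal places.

The time to first failure is exponential with rate Σλ = 0.000117 + 0.000216 + 0.0000777 = 0.0004107.
P(min > 1450) = e^(−0.0004107·1450) = e^(−0.59552) ≈ 0.5513.

0.5513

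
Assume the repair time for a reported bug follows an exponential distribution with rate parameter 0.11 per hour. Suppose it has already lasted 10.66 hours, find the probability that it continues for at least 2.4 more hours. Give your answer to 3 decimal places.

P(X > s+t | X > s) = e^(−λ(s+t))/e^(−λs) = e^(−λt), independent of s = 10.66.
P(X > 2.4) = e^(−0.264) ≈ 0.768.

0.768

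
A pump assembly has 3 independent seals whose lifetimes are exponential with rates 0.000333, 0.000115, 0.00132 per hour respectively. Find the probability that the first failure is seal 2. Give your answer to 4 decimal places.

0.0650

The time to first failure is exponential with rate Σλ = 0.000333 + 0.000115 + 0.00132 = 0.001768.
P(seal 2 first) = λ_2/Σλ = 0.000115/0.001768 ≈ 0.0650.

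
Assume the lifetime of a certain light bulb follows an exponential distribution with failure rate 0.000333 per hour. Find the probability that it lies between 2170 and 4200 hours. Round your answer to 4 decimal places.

P(2170 < X < 4200) = e^(−λ·2170) − e^(−λ·4200) = 0.48548 − 0.24694 ≈ 0.2385.

0.2385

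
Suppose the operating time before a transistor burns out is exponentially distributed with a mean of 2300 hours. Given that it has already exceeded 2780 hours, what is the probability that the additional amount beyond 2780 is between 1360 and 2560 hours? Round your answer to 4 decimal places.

0.2250

The rate is λ = 1/2300 = 0.000434783 per hour.
Memoryless: the residual past 2780 is again Exp(λ).
P(1360 < residual < 2560) = e^(−λ·1360) − e^(−λ·2560) = 0.55360 − 0.32856 ≈ 0.2250.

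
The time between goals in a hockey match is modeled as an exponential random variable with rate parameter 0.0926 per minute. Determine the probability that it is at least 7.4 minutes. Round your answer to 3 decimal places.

0.504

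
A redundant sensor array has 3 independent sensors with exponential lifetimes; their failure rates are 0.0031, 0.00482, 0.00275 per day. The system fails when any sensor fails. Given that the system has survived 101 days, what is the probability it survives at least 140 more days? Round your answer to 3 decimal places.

Time to first failure ~ Exp(Σλ) with Σλ = 0.01067.
By memorylessness, P(T > 101+140 | T > 101) = P(T > 140) = e^(−0.01067·140) ≈ 0.225.

0.225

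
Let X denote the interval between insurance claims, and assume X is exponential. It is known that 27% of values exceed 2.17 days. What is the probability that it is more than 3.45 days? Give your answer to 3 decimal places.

e^(−λ·2.17) = 0.27 ⇒ λ = −ln(0.27)/2.17 = 0.603379.
P(X > 3.45) = e^(−0.603379·3.45) = e^(−2.0817) ≈ 0.125.

0.125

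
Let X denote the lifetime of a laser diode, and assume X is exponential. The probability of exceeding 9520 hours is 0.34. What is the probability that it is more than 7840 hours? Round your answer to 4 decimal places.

0.4113

e^(−λ·9520) = 0.34 ⇒ λ = −ln(0.34)/9520 = 0.00011332.
P(X > 7840) = e^(−0.00011332·7840) = e^(−0.88843) ≈ 0.4113.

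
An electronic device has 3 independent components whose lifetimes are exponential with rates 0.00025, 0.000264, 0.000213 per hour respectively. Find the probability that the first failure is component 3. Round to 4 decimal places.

0.2930

The time to first failure is exponential with rate Σλ = 0.00025 + 0.000264 + 0.000213 = 0.000727.
P(component 3 first) = λ_3/Σλ = 0.000213/0.000727 ≈ 0.2930.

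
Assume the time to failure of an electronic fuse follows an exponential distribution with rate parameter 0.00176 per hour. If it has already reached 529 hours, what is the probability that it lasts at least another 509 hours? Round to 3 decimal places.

0.408

The exponential is memoryless, so the remaining time is again Exp(λ): the condition X > 529 is irrelevant.
P(X > 509) = e^(−0.89584) ≈ 0.408.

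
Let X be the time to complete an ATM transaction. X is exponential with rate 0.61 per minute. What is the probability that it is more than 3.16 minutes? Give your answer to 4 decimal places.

0.1455

P(X > 3.16) = e^(−λ·3.16) = e^(−1.9276) ≈ 0.1455.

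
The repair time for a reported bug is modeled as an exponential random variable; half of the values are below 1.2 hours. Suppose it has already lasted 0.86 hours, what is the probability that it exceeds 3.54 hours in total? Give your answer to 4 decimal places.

0.2127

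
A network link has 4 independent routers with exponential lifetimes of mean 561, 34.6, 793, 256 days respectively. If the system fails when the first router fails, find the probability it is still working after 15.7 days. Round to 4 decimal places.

0.5696

The first failure time is exponential with rate Σλ_i = 1/561 + 1/34.6 + 1/793 + 1/256 = 0.0358515 per day.
P(min > 15.7) = e^(−0.0358515·15.7) = e^(−0.56287) ≈ 0.5696.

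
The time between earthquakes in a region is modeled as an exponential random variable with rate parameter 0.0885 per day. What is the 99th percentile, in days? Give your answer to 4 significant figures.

Set 1 − e^(−λt) = 0.99, so t = −ln(0.01)/λ = 4.6052/0.0885 ≈ 52.0358 days.

52.04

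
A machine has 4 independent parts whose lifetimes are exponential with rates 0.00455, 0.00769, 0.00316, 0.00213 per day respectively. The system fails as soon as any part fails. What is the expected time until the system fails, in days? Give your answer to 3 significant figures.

57.0

The time to first failure is exponential with rate Σλ = 0.00455 + 0.00769 + 0.00316 + 0.00213 = 0.01753.
E[min] = 1/Σλ = 1/0.01753 = 57.0451 days.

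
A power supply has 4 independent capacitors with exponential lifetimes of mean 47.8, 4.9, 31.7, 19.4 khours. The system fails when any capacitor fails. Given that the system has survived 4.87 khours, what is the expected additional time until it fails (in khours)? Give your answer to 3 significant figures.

First-failure rate Σλ = 1/47.8 + 1/4.9 + 1/31.7 + 1/19.4 = 0.308094.
By memorylessness the expected residual is 1/Σλ = 3.24576 khours, regardless of the 4.87 already elapsed.

3.25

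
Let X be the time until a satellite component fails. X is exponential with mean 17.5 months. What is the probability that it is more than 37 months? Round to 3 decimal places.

0.121

The rate is λ = 1/17.5 = 0.0571429 per month.
P(X > 37) = e^(−λ·37) = e^(−2.1143) ≈ 0.121.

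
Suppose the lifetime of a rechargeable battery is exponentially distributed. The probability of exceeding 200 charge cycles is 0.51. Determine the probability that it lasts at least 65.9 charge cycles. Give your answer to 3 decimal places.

0.801

e^(−λ·200) = 0.51 ⇒ λ = −ln(0.51)/200 = 0.00336672.
P(X > 65.9) = e^(−0.00336672·65.9) = e^(−0.22187) ≈ 0.801.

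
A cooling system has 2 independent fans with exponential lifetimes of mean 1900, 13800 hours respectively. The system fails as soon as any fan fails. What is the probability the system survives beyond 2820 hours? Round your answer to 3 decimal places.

0.185

The first failure time is exponential with rate Σλ_i = 1/1900 + 1/13800 = 0.00059878 per hour.
P(min > 2820) = e^(−0.00059878·2820) = e^(−1.6886) ≈ 0.185.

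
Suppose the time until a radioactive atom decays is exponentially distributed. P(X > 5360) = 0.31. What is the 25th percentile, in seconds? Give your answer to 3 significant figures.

e^(−λ·5360) = 0.31 ⇒ λ = −ln(0.31)/5360 = 0.000218504.
25th percentile: 1 − e^(−λt) = 0.25, t = −ln(0.75)/λ = 1316.6 seconds.

1320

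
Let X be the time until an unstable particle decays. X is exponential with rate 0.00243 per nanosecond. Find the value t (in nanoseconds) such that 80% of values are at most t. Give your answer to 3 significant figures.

662

Set 1 − e^(−λt) = 0.8, so t = −ln(0.2)/λ = 1.6094/0.00243 ≈ 662.32 nanoseconds.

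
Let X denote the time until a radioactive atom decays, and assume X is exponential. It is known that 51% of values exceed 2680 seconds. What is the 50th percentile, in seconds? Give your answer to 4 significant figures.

e^(−λ·2680) = 0.51 ⇒ λ = −ln(0.51)/2680 = 0.000251248.
50th percentile: 1 − e^(−λt) = 0.5, t = −ln(0.5)/λ = 2758.82 seconds.

2759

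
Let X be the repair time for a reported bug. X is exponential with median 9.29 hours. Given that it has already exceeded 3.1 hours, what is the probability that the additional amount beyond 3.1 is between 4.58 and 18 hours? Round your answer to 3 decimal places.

For an exponential, median = ln(2)/λ, so λ = ln 2 / 9.29 = 0.0746122 per hour.
Memoryless: the residual past 3.1 is again Exp(λ).
P(4.58 < residual < 18) = e^(−λ·4.58) − e^(−λ·18) = 0.71054 − 0.26106 ≈ 0.449.

0.449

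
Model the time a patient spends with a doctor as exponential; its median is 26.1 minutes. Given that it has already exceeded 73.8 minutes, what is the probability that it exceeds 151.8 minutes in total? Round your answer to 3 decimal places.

0.126

For an exponential, median = ln(2)/λ, so λ = ln 2 / 26.1 = 0.0265574 per minute.
The exponential is memoryless, so the remaining time is again Exp(λ): the condition X > 73.8 is irrelevant.
P(X > 78) = e^(−2.0715) ≈ 0.126.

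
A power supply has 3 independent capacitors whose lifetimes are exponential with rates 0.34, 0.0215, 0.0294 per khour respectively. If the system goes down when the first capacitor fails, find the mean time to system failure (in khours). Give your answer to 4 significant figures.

2.558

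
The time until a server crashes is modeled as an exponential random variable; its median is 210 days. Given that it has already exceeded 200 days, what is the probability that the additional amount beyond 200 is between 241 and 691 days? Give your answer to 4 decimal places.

For an exponential, median = ln(2)/λ, so λ = ln 2 / 210 = 0.0033007 per day.
Memoryless: the residual past 200 is again Exp(λ).
P(241 < residual < 691) = e^(−λ·241) − e^(−λ·691) = 0.45137 − 0.10220 ≈ 0.3492.

0.3492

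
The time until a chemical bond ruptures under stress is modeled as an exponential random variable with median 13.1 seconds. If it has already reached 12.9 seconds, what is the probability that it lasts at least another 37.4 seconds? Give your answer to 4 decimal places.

For an exponential, median = ln(2)/λ, so λ = ln 2 / 13.1 = 0.052912 per second.
The exponential is memoryless, so the remaining time is again Exp(λ): the condition X > 12.9 is irrelevant.
P(X > 37.4) = e^(−1.9789) ≈ 0.1382.

0.1382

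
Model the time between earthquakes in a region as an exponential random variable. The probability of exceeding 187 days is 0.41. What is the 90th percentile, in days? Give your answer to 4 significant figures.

e^(−λ·187) = 0.41 ⇒ λ = −ln(0.41)/187 = 0.0047679.
90th percentile: 1 − e^(−λt) = 0.9, t = −ln(0.1)/λ = 482.934 days.

482.9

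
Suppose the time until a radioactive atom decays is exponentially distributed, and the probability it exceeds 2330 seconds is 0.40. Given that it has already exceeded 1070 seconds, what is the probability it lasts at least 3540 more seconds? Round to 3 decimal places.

0.249

From e^(−λ·2330) = 0.40, λ = −ln(0.40)/2330 = 0.000393258.
Memoryless: P(X > 1070+3540 | X > 1070) = P(X > 3540) = e^(−0.000393258·3540) ≈ 0.249.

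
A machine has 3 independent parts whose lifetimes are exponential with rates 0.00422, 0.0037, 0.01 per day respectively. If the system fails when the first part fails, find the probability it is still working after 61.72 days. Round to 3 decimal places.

The time to first failure is exponential with rate Σλ = 0.00422 + 0.0037 + 0.01 = 0.01792.
P(min > 61.72) = e^(−0.01792·61.72) = e^(−1.106) ≈ 0.331.

0.331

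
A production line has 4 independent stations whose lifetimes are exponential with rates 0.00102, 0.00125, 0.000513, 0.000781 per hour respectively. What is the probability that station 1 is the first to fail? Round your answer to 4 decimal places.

0.2862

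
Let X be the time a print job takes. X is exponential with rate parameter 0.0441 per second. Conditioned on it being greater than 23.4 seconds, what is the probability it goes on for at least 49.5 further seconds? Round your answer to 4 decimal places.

P(X > s+t | X > s) = e^(−λ(s+t))/e^(−λs) = e^(−λt), independent of s = 23.4.
P(X > 49.5) = e^(−2.1829) ≈ 0.1127.

0.1127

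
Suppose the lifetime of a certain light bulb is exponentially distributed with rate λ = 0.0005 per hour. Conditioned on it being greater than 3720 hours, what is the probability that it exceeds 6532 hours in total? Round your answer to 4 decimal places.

By the memoryless property, P(X > 3720+2812 | X > 3720) = P(X > 2812).
P(X > 2812) = e^(−1.406) ≈ 0.2451.

0.2451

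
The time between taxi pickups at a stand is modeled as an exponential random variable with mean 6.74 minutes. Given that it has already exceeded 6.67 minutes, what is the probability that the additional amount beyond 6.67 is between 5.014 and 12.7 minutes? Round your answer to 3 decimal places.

0.323

The rate is λ = 1/6.74 = 0.148368 per minute.
Memoryless: the residual past 6.67 is again Exp(λ).
P(5.014 < residual < 12.7) = e^(−λ·5.014) − e^(−λ·12.7) = 0.47525 − 0.15194 ≈ 0.323.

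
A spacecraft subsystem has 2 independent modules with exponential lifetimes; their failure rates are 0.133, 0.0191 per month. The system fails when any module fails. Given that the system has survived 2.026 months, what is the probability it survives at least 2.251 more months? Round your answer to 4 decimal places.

0.7101

Time to first failure ~ Exp(Σλ) with Σλ = 0.1521.
By memorylessness, P(T > 2.026+2.251 | T > 2.026) = P(T > 2.251) = e^(−0.1521·2.251) ≈ 0.7101.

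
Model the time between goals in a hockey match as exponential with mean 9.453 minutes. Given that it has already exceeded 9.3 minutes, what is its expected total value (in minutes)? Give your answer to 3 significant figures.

The rate is λ = 1/9.453 = 0.105787 per minute.
By memorylessness, E[X | X > 9.3] = 9.3 + 1/λ = 9.3 + 9.453 = 18.753 minutes.

18.8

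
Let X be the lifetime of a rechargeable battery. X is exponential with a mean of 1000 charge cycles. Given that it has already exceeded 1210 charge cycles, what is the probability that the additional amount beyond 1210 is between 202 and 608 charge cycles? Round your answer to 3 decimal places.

0.273

The rate is λ = 1/1000 = 0.001 per charge cycle.
Memoryless: the residual past 1210 is again Exp(λ).
P(202 < residual < 608) = e^(−λ·202) − e^(−λ·608) = 0.81709 − 0.54444 ≈ 0.273.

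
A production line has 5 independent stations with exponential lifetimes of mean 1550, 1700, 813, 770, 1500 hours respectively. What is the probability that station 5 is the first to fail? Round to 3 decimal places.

Rates: λ_i = 1/mean_i → 0.000645161, 0.000588235, 0.00123001, 0.0012987, 0.000666667; Σλ = 0.00442878.
P(station 5 first) = λ_5/Σλ = 0.000666667/0.00442878 ≈ 0.151.

0.151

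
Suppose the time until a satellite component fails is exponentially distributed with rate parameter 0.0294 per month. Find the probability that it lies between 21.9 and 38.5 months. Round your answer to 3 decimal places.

0.203

P(21.9 < X < 38.5) = e^(−λ·21.9) − e^(−λ·38.5) = 0.52526 − 0.32242 ≈ 0.203.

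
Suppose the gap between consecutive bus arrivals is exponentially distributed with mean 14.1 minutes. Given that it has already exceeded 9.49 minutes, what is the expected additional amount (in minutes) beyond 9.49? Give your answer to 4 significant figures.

The rate is λ = 1/14.1 = 0.070922 per minute.
By memorylessness, the remaining amount past any threshold is again Exp(λ) with mean 1/λ = 14.1 minutes.

14.10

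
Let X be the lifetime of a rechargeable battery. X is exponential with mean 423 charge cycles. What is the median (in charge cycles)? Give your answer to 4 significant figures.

293.2

The rate is λ = 1/423 = 0.00236407 per charge cycle.
Set 1 − e^(−λt) = 0.5, so t = −ln(0.5)/λ = 0.69315/0.00236407 ≈ 293.201 charge cycles.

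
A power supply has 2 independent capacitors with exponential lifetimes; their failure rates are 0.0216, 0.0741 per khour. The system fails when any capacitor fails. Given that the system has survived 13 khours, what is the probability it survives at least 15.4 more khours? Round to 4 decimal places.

0.2291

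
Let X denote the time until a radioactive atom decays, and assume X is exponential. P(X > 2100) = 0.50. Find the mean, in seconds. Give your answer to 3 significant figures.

3030

e^(−λ·2100) = 0.50 ⇒ λ = −ln(0.50)/2100 = 0.00033007.
Mean = 1/λ = 3029.66 seconds.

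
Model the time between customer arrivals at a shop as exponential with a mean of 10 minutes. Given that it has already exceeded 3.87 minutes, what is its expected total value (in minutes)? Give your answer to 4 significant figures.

13.87

The rate is λ = 1/10 = 0.1 per minute.
By memorylessness, E[X | X > 3.87] = 3.87 + 1/λ = 3.87 + 10 = 13.87 minutes.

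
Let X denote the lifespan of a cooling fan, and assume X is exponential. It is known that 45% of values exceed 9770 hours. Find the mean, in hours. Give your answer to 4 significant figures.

e^(−λ·9770) = 0.45 ⇒ λ = −ln(0.45)/9770 = 0.0000817306.
Mean = 1/λ = 12235.3 hours.

12240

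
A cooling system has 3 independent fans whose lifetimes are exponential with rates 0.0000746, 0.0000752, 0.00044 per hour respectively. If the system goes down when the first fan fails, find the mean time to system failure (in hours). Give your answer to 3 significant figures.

1700

The time to first failure is exponential with rate Σλ = 0.0000746 + 0.0000752 + 0.00044 = 0.0005898.
E[min] = 1/Σλ = 1/0.0005898 = 1695.49 hours.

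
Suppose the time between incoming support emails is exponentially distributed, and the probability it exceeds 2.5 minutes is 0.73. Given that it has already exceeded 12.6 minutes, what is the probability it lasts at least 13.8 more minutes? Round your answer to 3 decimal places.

0.176

From e^(−λ·2.5) = 0.73, λ = −ln(0.73)/2.5 = 0.125884.
Memoryless: P(X > 12.6+13.8 | X > 12.6) = P(X > 13.8) = e^(−0.125884·13.8) ≈ 0.176.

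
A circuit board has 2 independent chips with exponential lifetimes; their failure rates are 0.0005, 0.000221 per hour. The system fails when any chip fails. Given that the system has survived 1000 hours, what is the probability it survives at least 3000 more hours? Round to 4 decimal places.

Time to first failure ~ Exp(Σλ) with Σλ = 0.000721.
By memorylessness, P(T > 1000+3000 | T > 1000) = P(T > 3000) = e^(−0.000721·3000) ≈ 0.1150.

0.1150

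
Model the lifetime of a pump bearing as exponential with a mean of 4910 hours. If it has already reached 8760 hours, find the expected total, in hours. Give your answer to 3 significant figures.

13700

The rate is λ = 1/4910 = 0.000203666 per hour.
By memorylessness, E[X | X > 8760] = 8760 + 1/λ = 8760 + 4910 = 13670 hours.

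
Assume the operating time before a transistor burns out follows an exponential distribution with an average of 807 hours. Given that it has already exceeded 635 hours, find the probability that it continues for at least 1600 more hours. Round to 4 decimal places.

0.1377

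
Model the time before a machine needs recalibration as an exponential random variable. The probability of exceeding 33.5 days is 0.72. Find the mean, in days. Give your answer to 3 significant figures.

e^(−λ·33.5) = 0.72 ⇒ λ = −ln(0.72)/33.5 = 0.00980609.
Mean = 1/λ = 101.977 days.

102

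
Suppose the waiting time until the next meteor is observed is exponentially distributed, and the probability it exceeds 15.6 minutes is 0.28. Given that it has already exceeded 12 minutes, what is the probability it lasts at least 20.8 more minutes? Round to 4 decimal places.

From e^(−λ·15.6) = 0.28, λ = −ln(0.28)/15.6 = 0.0816004.
Memoryless: P(X > 12+20.8 | X > 12) = P(X > 20.8) = e^(−0.0816004·20.8) ≈ 0.1832.

0.1832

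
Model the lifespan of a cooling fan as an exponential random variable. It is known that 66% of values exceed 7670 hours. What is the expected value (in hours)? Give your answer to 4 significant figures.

18460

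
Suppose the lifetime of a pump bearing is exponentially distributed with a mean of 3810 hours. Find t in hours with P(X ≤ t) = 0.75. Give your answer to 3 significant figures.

5280

The rate is λ = 1/3810 = 0.000262467 per hour.
Set 1 − e^(−λt) = 0.75, so t = −ln(0.25)/λ = 1.3863/0.000262467 ≈ 5281.78 hours.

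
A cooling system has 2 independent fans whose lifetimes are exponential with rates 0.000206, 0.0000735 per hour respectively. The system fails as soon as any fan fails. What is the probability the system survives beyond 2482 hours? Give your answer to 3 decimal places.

0.500

The time to first failure is exponential with rate Σλ = 0.000206 + 0.0000735 = 0.0002795.
P(min > 2482) = e^(−0.0002795·2482) = e^(−0.69372) ≈ 0.500.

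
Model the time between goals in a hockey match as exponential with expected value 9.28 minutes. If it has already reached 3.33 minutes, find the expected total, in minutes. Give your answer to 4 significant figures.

The rate is λ = 1/9.28 = 0.107759 per minute.
By memorylessness, E[X | X > 3.33] = 3.33 + 1/λ = 3.33 + 9.28 = 12.61 minutes.

12.61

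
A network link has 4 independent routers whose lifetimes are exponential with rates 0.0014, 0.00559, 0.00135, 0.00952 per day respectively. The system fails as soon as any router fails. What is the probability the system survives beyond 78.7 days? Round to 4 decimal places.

0.2452

The time to first failure is exponential with rate Σλ = 0.0014 + 0.00559 + 0.00135 + 0.00952 = 0.01786.
P(min > 78.7) = e^(−0.01786·78.7) = e^(−1.4056) ≈ 0.2452.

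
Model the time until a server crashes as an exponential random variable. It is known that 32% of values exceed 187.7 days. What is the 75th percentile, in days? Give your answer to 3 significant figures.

e^(−λ·187.7) = 0.32 ⇒ λ = −ln(0.32)/187.7 = 0.00607051.
75th percentile: 1 − e^(−λt) = 0.75, t = −ln(0.25)/λ = 228.365 days.

228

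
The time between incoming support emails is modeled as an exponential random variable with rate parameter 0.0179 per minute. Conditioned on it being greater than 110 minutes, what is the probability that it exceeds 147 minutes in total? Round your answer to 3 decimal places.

P(X > s+t | X > s) = e^(−λ(s+t))/e^(−λs) = e^(−λt), independent of s = 110.
P(X > 37) = e^(−0.6623) ≈ 0.516.

0.516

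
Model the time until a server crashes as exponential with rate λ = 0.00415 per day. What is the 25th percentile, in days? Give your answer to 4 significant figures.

69.32

Set 1 − e^(−λt) = 0.25, so t = −ln(0.75)/λ = 0.28768/0.00415 ≈ 69.321 days.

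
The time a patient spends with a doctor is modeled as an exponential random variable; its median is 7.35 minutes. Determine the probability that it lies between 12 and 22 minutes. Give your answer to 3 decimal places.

For an exponential, median = ln(2)/λ, so λ = ln 2 / 7.35 = 0.0943057 per minute.
P(12 < X < 22) = e^(−λ·12) − e^(−λ·22) = 0.32249 − 0.12559 ≈ 0.197.

0.197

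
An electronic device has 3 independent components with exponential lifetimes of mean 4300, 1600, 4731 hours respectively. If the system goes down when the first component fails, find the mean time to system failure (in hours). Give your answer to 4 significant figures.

935.5

The first failure time is exponential with rate Σλ_i = 1/4300 + 1/1600 + 1/4731 = 0.00106893 per hour.
E[min] = 1/Σλ = 1/0.00106893 = 935.515 hours.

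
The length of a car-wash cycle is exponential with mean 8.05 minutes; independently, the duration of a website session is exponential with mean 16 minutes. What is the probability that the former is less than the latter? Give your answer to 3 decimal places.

0.665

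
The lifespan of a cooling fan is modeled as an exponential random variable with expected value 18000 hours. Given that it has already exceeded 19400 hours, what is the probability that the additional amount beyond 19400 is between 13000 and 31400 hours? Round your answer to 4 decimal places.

0.3109

The rate is λ = 1/18000 = 0.0000555556 per hour.
Memoryless: the residual past 19400 is again Exp(λ).
P(13000 < residual < 31400) = e^(−λ·13000) − e^(−λ·31400) = 0.48567 − 0.17474 ≈ 0.3109.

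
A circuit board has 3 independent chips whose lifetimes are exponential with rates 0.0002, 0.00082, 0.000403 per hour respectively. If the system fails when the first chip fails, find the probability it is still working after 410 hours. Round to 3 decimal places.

0.558

The time to first failure is exponential with rate Σλ = 0.0002 + 0.00082 + 0.000403 = 0.001423.
P(min > 410) = e^(−0.001423·410) = e^(−0.58343) ≈ 0.558.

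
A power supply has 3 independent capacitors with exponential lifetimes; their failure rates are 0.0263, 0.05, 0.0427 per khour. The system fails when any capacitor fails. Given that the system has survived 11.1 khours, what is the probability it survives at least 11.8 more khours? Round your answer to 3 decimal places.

Time to first failure ~ Exp(Σλ) with Σλ = 0.119.
By memorylessness, P(T > 11.1+11.8 | T > 11.1) = P(T > 11.8) = e^(−0.119·11.8) ≈ 0.246.

0.246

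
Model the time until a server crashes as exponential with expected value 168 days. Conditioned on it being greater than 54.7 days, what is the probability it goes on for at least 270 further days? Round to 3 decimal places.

The rate is λ = 1/168 = 0.00595238 per day.
By the memoryless property, P(X > 54.7+270 | X > 54.7) = P(X > 270).
P(X > 270) = e^(−1.6071) ≈ 0.200.

0.200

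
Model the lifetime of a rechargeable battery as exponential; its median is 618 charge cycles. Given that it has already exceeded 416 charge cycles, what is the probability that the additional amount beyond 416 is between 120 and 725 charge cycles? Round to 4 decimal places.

0.4306

For an exponential, median = ln(2)/λ, so λ = ln 2 / 618 = 0.0011216 per charge cycle.
Memoryless: the residual past 416 is again Exp(λ).
P(120 < residual < 725) = e^(−λ·120) − e^(−λ·725) = 0.87407 − 0.44346 ≈ 0.4306.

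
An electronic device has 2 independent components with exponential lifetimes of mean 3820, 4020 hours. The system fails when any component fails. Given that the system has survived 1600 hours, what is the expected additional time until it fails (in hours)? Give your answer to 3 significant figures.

1960

First-failure rate Σλ = 1/3820 + 1/4020 = 0.000510536.
By memorylessness the expected residual is 1/Σλ = 1958.72 hours, regardless of the 1600 already elapsed.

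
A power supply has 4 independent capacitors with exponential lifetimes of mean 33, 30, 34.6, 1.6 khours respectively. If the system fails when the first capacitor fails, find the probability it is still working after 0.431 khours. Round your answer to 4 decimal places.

The first failure time is exponential with rate Σλ_i = 1/33 + 1/30 + 1/34.6 + 1/1.6 = 0.717538 per khour.
P(min > 0.431) = e^(−0.717538·0.431) = e^(−0.30926) ≈ 0.7340.

0.7340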